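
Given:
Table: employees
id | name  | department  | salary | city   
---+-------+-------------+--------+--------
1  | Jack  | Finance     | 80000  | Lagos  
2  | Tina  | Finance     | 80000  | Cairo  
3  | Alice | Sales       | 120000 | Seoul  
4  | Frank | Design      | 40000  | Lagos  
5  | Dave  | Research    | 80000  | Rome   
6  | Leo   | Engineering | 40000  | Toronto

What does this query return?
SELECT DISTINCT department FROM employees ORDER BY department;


All 'department' values (row order): Finance, Finance, Sales, Design, Research, Engineering
Removing duplicates leaves 5 unique value(s).

5 values:
Design
Engineering
Finance
Research
Sales


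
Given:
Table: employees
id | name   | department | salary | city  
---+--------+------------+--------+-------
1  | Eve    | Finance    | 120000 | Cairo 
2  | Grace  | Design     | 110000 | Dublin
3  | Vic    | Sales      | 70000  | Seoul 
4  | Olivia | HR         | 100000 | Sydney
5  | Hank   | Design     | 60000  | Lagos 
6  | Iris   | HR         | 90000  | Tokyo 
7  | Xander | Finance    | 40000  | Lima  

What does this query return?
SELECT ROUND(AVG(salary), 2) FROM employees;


SUM(salary) = 590000
COUNT = 7
ROUND(AVG, 2) = ROUND(590000 / 7, 2) = 84285.71

84285.71


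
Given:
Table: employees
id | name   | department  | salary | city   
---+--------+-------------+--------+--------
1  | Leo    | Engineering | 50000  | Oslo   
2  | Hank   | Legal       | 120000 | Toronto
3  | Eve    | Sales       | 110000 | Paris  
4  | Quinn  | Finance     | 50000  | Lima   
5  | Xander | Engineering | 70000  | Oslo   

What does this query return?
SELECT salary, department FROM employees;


Projecting columns: salary, department

5 rows:
50000, Engineering
120000, Legal
110000, Sales
50000, Finance
70000, Engineering


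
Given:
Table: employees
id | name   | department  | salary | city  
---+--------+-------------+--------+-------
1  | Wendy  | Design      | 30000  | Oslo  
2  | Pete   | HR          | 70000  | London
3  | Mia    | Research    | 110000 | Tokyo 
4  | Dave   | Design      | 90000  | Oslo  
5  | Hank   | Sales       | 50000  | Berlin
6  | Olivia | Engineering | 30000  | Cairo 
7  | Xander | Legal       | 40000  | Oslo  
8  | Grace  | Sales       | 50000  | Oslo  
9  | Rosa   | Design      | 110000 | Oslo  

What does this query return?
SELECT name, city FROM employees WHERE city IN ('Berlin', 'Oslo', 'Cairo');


Filtering: city IN ('Berlin', 'Oslo', 'Cairo')
Matching: 7 rows

7 rows:
Wendy, Oslo
Dave, Oslo
Hank, Berlin
Olivia, Cairo
Xander, Oslo
Grace, Oslo
Rosa, Oslo


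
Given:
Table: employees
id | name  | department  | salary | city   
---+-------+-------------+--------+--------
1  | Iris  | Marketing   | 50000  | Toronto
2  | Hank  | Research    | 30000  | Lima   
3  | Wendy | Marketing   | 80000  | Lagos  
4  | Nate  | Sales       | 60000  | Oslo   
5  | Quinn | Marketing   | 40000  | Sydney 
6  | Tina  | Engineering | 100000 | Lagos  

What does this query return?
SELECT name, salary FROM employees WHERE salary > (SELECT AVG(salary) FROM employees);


Subquery: AVG(salary) = 60000.0
Filtering: salary > 60000.0
  Wendy (80000) -> MATCH
  Tina (100000) -> MATCH


2 rows:
Wendy, 80000
Tina, 100000


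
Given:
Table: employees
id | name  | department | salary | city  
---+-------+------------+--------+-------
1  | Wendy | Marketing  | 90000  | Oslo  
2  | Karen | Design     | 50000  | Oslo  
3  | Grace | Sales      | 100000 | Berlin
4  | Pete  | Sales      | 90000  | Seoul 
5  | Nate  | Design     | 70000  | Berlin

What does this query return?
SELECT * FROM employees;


SELECT * returns all 5 rows with all columns

5 rows:
1, Wendy, Marketing, 90000, Oslo
2, Karen, Design, 50000, Oslo
3, Grace, Sales, 100000, Berlin
4, Pete, Sales, 90000, Seoul
5, Nate, Design, 70000, Berlin


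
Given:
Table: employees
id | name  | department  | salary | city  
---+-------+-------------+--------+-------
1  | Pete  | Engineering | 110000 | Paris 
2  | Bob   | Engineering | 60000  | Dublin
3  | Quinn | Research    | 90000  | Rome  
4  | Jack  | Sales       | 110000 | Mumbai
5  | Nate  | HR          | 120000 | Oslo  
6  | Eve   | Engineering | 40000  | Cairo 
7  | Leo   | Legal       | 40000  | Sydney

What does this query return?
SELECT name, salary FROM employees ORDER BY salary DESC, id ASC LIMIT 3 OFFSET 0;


Sort by salary DESC (id ASC tiebreak), then skip 0 and take 3
Rows 1 through 3

3 rows:
Nate, 120000
Pete, 110000
Jack, 110000


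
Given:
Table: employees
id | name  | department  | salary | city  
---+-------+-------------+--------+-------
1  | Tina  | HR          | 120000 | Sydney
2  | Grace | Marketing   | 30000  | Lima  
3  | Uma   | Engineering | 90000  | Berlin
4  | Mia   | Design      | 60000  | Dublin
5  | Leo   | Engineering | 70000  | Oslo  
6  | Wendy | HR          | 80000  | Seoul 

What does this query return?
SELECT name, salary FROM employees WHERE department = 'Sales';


Filtering: department = 'Sales'
Matching rows: 0

Empty result set (0 rows)


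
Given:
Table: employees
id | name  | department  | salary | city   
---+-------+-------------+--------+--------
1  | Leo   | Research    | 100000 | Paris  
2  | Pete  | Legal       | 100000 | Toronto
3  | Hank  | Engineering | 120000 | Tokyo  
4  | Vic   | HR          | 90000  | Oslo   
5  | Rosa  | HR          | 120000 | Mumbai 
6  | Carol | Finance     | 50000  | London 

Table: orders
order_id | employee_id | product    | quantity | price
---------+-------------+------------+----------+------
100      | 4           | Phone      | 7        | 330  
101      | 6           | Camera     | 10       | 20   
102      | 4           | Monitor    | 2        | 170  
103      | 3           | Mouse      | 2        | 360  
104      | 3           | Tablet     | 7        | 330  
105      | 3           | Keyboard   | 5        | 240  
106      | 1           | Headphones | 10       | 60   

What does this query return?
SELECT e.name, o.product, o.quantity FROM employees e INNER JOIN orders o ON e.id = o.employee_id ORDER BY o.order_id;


Joining employees.id = orders.employee_id:
  employee Vic (id=4) -> order Phone
  employee Carol (id=6) -> order Camera
  employee Vic (id=4) -> order Monitor
  employee Hank (id=3) -> order Mouse
  employee Hank (id=3) -> order Tablet
  employee Hank (id=3) -> order Keyboard
  employee Leo (id=1) -> order Headphones


7 rows:
Vic, Phone, 7
Carol, Camera, 10
Vic, Monitor, 2
Hank, Mouse, 2
Hank, Tablet, 7
Hank, Keyboard, 5
Leo, Headphones, 10


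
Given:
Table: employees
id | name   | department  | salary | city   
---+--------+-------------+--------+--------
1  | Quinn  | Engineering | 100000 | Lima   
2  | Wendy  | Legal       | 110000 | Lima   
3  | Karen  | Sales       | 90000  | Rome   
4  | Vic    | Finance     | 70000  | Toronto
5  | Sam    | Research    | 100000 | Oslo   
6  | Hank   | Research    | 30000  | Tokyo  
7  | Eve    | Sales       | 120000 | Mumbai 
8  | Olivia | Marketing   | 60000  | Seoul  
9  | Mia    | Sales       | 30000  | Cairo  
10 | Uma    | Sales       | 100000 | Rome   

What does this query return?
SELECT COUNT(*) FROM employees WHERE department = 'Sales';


Counting rows where department = 'Sales'
  Karen -> MATCH
  Eve -> MATCH
  Mia -> MATCH
  Uma -> MATCH


4


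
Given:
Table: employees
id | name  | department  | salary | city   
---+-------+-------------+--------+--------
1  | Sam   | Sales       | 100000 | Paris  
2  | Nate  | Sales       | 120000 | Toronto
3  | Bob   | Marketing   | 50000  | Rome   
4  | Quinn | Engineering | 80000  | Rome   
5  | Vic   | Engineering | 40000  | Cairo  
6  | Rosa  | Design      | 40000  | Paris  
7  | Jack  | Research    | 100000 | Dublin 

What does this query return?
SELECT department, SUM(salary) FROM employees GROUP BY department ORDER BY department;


Summing salary within each department:
  Design: 40000 = 40000
  Engineering: 80000 + 40000 = 120000
  Marketing: 50000 = 50000
  Research: 100000 = 100000
  Sales: 100000 + 120000 = 220000


5 groups:
Design, 40000
Engineering, 120000
Marketing, 50000
Research, 100000
Sales, 220000


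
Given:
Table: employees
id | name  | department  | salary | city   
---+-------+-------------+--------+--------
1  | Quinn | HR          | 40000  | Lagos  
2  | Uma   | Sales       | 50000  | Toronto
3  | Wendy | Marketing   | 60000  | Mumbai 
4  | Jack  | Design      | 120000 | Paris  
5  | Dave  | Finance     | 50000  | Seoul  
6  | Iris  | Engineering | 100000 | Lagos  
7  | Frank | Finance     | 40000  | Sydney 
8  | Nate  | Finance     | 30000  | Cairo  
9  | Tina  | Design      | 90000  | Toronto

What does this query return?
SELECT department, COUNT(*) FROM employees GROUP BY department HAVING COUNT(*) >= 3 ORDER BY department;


Groups with count >= 3:
  Finance: 3 -> PASS
  Design: 2 -> filtered out
  Engineering: 1 -> filtered out
  HR: 1 -> filtered out
  Marketing: 1 -> filtered out
  Sales: 1 -> filtered out


1 groups:
Finance, 3


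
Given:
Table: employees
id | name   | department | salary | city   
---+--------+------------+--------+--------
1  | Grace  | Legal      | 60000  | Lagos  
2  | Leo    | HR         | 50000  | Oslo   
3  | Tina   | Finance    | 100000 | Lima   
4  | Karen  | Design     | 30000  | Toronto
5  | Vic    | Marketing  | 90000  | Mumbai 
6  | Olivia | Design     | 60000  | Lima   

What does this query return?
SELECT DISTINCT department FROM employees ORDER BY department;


All 'department' values (row order): Legal, HR, Finance, Design, Marketing, Design
Removing duplicates leaves 5 unique value(s).

5 values:
Design
Finance
HR
Legal
Marketing


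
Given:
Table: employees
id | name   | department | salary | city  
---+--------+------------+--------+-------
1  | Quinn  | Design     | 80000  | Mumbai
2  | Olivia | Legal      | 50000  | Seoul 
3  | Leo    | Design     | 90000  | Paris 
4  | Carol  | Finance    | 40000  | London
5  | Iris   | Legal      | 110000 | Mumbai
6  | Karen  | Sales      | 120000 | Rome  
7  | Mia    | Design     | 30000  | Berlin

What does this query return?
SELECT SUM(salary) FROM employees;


SUM(salary) = 80000 + 50000 + 90000 + 40000 + 110000 + 120000 + 30000 = 520000

520000


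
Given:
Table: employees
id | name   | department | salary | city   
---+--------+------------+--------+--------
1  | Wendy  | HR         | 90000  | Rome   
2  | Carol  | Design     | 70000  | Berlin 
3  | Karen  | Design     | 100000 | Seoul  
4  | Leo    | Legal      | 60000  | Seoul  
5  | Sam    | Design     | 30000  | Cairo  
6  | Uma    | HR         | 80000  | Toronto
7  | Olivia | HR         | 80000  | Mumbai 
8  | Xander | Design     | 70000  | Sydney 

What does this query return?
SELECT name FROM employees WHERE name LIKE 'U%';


LIKE 'U%' matches names starting with 'U'
Matching: 1

1 rows:
Uma


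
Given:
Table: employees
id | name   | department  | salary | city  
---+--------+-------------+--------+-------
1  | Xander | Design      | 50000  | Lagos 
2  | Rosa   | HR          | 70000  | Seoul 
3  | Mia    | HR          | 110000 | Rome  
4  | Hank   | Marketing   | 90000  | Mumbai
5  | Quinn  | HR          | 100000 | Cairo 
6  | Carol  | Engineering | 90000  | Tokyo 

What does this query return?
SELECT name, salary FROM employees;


Projecting columns: name, salary

6 rows:
Xander, 50000
Rosa, 70000
Mia, 110000
Hank, 90000
Quinn, 100000
Carol, 90000


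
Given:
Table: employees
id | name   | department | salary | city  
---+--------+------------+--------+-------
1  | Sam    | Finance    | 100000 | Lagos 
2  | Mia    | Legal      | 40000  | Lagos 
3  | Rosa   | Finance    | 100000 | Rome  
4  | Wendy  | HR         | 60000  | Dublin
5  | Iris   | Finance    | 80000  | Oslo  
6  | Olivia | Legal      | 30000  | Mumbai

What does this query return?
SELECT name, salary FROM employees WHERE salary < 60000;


Filtering: salary < 60000
Matching: 2 rows

2 rows:
Mia, 40000
Olivia, 30000


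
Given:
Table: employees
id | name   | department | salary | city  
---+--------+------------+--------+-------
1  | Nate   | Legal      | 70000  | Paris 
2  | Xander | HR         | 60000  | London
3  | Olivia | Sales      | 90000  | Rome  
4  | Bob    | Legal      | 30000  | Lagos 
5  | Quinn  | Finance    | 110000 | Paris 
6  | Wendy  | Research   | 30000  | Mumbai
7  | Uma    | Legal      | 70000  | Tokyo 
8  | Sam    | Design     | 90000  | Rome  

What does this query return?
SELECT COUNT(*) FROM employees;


COUNT(*) counts all rows

8


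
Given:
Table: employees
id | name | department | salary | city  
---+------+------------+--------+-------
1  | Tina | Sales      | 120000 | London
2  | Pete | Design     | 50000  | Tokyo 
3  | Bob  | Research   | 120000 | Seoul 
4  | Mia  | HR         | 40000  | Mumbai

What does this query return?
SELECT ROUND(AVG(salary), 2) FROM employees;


SUM(salary) = 330000
COUNT = 4
ROUND(AVG, 2) = ROUND(330000 / 4, 2) = 82500.0

82500.0


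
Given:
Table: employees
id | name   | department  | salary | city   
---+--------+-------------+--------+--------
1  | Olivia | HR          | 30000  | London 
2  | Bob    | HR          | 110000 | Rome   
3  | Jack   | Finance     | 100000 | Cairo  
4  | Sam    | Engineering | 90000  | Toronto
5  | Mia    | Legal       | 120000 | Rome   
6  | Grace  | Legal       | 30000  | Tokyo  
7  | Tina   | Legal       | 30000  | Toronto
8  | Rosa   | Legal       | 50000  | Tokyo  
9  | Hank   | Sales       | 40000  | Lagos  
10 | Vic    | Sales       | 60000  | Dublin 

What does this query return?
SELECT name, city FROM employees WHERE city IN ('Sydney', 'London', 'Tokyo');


Filtering: city IN ('Sydney', 'London', 'Tokyo')
Matching: 3 rows

3 rows:
Olivia, London
Grace, Tokyo
Rosa, Tokyo


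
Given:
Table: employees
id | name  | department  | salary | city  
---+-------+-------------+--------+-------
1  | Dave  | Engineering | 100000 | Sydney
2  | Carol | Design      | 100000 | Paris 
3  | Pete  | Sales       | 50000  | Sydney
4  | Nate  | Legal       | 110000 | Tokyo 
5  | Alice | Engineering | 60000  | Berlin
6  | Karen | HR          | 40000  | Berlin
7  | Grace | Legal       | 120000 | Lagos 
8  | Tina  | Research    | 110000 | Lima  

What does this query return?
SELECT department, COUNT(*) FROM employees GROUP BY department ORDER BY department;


Assigning each row to its department group:
  Dave -> Engineering
  Carol -> Design
  Pete -> Sales
  Nate -> Legal
  Alice -> Engineering
  Karen -> HR
  Grace -> Legal
  Tina -> Research


6 groups:
Design, 1
Engineering, 2
HR, 1
Legal, 2
Research, 1
Sales, 1


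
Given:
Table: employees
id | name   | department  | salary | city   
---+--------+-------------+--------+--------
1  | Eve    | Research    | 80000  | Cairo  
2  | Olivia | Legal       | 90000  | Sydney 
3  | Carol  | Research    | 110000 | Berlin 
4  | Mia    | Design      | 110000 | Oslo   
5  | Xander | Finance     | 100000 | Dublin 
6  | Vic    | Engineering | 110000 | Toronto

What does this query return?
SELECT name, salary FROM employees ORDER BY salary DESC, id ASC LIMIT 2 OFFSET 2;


Sort by salary DESC (id ASC tiebreak), then skip 2 and take 2
Rows 3 through 4

2 rows:
Vic, 110000
Xander, 100000


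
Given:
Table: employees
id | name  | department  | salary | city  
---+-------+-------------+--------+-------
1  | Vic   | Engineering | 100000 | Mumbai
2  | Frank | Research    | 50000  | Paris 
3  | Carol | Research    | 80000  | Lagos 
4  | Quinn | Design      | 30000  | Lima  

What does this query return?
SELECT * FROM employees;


SELECT * returns all 4 rows with all columns

4 rows:
1, Vic, Engineering, 100000, Mumbai
2, Frank, Research, 50000, Paris
3, Carol, Research, 80000, Lagos
4, Quinn, Design, 30000, Lima


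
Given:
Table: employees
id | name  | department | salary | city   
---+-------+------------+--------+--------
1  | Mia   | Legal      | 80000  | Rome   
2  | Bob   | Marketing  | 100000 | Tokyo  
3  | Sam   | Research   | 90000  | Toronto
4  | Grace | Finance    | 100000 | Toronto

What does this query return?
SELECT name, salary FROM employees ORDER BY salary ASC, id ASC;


Sorting by salary ASC, then id ASC for ties

4 rows:
Mia, 80000
Sam, 90000
Bob, 100000
Grace, 100000


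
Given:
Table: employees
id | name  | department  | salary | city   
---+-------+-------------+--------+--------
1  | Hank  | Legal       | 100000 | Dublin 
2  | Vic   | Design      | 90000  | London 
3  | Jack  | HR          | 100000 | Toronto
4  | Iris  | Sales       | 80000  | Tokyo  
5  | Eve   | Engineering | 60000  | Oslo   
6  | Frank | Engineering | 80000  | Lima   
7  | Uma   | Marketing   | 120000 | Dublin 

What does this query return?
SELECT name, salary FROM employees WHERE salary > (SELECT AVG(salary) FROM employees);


Subquery: AVG(salary) = 90000.0
Filtering: salary > 90000.0
  Hank (100000) -> MATCH
  Jack (100000) -> MATCH
  Uma (120000) -> MATCH


3 rows:
Hank, 100000
Jack, 100000
Uma, 120000


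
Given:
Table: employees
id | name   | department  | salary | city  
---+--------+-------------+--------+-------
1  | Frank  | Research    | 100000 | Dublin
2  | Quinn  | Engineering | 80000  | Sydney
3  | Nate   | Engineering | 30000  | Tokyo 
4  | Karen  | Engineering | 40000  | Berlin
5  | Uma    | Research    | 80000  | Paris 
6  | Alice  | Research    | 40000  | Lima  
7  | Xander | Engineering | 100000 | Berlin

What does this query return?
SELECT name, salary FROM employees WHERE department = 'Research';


Filtering: department = 'Research'
Matching rows: 3

3 rows:
Frank, 100000
Uma, 80000
Alice, 40000


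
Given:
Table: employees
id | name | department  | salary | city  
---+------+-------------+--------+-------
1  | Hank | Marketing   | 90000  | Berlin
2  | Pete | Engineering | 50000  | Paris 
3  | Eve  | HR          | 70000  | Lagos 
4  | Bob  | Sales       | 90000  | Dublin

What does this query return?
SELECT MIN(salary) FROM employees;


Salaries: 90000, 50000, 70000, 90000
MIN = 50000

50000


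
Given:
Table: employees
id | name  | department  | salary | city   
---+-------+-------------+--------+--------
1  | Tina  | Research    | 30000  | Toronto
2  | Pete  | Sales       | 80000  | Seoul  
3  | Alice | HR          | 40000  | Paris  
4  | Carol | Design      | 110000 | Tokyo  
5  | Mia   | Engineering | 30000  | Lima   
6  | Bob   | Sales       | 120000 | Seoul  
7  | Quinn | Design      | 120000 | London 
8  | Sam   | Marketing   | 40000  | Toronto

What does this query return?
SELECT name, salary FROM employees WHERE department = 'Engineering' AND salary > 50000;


Filtering: department = 'Engineering' AND salary > 50000
Matching: 0 rows

Empty result set (0 rows)


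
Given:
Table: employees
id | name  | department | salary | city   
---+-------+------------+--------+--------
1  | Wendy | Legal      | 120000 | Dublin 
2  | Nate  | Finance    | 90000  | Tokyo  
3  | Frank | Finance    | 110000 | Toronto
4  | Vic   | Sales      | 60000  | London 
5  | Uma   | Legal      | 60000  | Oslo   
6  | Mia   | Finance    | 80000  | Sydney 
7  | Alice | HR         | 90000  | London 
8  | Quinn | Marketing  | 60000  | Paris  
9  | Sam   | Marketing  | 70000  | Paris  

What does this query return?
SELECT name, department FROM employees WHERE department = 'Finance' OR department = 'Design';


Filtering: department = 'Finance' OR 'Design'
Matching: 3 rows

3 rows:
Nate, Finance
Frank, Finance
Mia, Finance


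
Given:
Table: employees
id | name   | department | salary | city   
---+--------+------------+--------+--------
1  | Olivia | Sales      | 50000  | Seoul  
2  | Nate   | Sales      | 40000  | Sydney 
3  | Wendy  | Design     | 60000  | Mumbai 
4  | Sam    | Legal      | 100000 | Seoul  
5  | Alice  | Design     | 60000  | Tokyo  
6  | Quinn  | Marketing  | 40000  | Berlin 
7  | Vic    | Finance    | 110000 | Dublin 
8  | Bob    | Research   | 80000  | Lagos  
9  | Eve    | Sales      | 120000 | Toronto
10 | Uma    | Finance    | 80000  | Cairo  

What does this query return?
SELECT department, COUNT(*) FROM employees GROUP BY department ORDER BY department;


Assigning each row to its department group:
  Olivia -> Sales
  Nate -> Sales
  Wendy -> Design
  Sam -> Legal
  Alice -> Design
  Quinn -> Marketing
  Vic -> Finance
  Bob -> Research
  Eve -> Sales
  Uma -> Finance


6 groups:
Design, 2
Finance, 2
Legal, 1
Marketing, 1
Research, 1
Sales, 3


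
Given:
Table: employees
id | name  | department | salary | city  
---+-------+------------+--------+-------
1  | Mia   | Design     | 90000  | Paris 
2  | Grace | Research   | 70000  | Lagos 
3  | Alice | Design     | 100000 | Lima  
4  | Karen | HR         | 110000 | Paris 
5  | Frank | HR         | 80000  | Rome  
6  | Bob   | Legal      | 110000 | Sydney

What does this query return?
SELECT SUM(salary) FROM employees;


SUM(salary) = 90000 + 70000 + 100000 + 110000 + 80000 + 110000 = 560000

560000


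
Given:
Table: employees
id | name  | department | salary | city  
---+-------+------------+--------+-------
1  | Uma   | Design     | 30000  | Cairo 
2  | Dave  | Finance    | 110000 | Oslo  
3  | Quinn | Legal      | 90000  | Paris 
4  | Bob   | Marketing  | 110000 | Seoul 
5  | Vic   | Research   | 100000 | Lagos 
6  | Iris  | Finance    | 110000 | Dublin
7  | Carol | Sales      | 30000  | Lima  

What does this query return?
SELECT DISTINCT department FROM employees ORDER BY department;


All 'department' values (row order): Design, Finance, Legal, Marketing, Research, Finance, Sales
Removing duplicates leaves 6 unique value(s).

6 values:
Design
Finance
Legal
Marketing
Research
Sales


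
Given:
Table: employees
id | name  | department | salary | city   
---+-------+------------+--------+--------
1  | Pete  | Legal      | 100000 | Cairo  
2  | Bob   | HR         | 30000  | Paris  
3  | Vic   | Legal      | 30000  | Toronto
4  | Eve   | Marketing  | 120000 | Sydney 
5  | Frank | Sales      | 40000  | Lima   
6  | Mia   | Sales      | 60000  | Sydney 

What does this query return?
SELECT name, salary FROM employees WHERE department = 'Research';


Filtering: department = 'Research'
Matching rows: 0

Empty result set (0 rows)


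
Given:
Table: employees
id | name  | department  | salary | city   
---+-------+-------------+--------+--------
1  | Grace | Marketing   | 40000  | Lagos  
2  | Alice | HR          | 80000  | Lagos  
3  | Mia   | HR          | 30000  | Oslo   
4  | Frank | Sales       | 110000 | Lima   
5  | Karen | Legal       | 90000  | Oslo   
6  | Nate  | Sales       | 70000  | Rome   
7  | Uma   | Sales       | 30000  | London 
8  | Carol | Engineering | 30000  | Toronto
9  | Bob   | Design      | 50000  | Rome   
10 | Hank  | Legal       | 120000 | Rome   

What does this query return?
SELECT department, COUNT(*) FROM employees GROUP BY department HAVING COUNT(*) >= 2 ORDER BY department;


Groups with count >= 2:
  HR: 2 -> PASS
  Legal: 2 -> PASS
  Sales: 3 -> PASS
  Design: 1 -> filtered out
  Engineering: 1 -> filtered out
  Marketing: 1 -> filtered out


3 groups:
HR, 2
Legal, 2
Sales, 3


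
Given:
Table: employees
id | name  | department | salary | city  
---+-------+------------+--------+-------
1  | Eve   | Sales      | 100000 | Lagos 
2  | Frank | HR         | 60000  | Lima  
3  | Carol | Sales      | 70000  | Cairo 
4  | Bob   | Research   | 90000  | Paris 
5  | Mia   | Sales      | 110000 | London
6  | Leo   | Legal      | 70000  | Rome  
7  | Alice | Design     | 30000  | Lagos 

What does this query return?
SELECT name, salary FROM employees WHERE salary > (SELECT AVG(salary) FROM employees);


Subquery: AVG(salary) = 75714.29
Filtering: salary > 75714.29
  Eve (100000) -> MATCH
  Bob (90000) -> MATCH
  Mia (110000) -> MATCH


3 rows:
Eve, 100000
Bob, 90000
Mia, 110000


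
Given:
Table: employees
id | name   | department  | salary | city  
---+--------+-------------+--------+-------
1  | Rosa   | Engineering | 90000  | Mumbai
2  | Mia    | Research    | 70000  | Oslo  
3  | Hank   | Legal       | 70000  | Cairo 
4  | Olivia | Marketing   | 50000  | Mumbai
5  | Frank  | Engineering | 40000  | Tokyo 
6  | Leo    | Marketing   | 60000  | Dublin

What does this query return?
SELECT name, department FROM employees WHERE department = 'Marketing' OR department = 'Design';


Filtering: department = 'Marketing' OR 'Design'
Matching: 2 rows

2 rows:
Olivia, Marketing
Leo, Marketing


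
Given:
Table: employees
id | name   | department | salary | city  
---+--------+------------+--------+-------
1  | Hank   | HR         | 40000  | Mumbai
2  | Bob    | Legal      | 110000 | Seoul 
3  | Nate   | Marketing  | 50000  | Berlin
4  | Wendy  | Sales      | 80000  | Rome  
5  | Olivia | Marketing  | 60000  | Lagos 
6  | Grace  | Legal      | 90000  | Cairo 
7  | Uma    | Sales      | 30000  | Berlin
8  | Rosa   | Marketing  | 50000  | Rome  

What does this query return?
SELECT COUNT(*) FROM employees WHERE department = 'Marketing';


Counting rows where department = 'Marketing'
  Nate -> MATCH
  Olivia -> MATCH
  Rosa -> MATCH


3


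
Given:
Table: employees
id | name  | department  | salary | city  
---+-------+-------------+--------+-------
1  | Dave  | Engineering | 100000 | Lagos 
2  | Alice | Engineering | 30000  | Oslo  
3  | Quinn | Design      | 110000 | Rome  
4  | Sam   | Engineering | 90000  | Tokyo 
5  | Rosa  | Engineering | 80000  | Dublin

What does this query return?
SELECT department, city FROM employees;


Projecting columns: department, city

5 rows:
Engineering, Lagos
Engineering, Oslo
Design, Rome
Engineering, Tokyo
Engineering, Dublin


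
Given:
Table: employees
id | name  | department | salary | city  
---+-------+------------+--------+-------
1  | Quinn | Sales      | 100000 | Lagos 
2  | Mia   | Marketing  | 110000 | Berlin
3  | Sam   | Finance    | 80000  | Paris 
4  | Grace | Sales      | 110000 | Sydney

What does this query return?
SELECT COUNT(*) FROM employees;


COUNT(*) counts all rows

4


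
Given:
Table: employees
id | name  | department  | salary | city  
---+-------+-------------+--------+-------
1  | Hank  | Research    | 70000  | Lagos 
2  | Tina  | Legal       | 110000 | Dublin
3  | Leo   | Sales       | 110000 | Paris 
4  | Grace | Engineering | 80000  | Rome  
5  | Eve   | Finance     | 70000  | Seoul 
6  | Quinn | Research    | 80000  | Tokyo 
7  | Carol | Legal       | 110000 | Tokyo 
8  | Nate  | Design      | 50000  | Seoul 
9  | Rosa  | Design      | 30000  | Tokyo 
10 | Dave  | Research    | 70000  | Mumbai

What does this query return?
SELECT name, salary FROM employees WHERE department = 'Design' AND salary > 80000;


Filtering: department = 'Design' AND salary > 80000
Matching: 0 rows

Empty result set (0 rows)


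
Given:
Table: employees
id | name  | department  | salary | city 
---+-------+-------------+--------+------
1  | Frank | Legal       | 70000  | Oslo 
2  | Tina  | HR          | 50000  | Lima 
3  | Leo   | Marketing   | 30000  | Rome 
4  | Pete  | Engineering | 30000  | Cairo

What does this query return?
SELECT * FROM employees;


SELECT * returns all 4 rows with all columns

4 rows:
1, Frank, Legal, 70000, Oslo
2, Tina, HR, 50000, Lima
3, Leo, Marketing, 30000, Rome
4, Pete, Engineering, 30000, Cairo


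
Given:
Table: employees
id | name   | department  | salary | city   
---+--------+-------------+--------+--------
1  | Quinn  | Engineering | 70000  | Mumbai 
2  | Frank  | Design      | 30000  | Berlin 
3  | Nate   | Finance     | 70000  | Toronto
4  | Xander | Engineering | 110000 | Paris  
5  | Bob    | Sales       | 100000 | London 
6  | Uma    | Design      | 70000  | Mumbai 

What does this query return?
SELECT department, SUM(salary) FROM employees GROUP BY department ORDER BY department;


Summing salary within each department:
  Design: 30000 + 70000 = 100000
  Engineering: 70000 + 110000 = 180000
  Finance: 70000 = 70000
  Sales: 100000 = 100000


4 groups:
Design, 100000
Engineering, 180000
Finance, 70000
Sales, 100000


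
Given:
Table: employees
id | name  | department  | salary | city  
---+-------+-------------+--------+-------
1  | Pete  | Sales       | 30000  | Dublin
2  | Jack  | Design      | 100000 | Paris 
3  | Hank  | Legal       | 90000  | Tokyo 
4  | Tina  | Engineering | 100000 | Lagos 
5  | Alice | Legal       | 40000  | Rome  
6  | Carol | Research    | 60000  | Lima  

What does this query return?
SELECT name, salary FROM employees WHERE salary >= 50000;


Filtering: salary >= 50000
Matching: 4 rows

4 rows:
Jack, 100000
Hank, 90000
Tina, 100000
Carol, 60000


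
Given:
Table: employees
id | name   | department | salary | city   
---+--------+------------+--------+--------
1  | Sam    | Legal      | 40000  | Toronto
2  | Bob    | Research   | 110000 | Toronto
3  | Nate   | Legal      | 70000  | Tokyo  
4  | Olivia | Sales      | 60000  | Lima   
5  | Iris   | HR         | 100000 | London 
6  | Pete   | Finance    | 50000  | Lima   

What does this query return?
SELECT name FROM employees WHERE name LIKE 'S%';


LIKE 'S%' matches names starting with 'S'
Matching: 1

1 rows:
Sam


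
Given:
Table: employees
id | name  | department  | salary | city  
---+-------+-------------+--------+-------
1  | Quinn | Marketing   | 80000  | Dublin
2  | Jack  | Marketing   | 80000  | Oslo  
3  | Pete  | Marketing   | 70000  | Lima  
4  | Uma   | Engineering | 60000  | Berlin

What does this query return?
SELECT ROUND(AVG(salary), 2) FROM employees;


SUM(salary) = 290000
COUNT = 4
ROUND(AVG, 2) = ROUND(290000 / 4, 2) = 72500.0

72500.0


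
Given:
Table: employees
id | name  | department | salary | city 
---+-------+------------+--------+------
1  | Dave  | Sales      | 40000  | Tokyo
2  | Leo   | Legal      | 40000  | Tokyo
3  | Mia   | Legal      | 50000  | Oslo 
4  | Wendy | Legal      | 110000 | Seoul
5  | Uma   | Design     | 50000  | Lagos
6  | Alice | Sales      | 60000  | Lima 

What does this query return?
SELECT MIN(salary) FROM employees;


Salaries: 40000, 40000, 50000, 110000, 50000, 60000
MIN = 40000

40000


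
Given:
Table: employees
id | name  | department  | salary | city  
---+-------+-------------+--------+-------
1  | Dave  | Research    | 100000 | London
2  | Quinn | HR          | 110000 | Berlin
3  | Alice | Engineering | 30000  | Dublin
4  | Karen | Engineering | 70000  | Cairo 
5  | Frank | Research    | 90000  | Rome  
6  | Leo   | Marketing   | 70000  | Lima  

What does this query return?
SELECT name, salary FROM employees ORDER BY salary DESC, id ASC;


Sorting by salary DESC, then id ASC for ties

6 rows:
Quinn, 110000
Dave, 100000
Frank, 90000
Karen, 70000
Leo, 70000
Alice, 30000


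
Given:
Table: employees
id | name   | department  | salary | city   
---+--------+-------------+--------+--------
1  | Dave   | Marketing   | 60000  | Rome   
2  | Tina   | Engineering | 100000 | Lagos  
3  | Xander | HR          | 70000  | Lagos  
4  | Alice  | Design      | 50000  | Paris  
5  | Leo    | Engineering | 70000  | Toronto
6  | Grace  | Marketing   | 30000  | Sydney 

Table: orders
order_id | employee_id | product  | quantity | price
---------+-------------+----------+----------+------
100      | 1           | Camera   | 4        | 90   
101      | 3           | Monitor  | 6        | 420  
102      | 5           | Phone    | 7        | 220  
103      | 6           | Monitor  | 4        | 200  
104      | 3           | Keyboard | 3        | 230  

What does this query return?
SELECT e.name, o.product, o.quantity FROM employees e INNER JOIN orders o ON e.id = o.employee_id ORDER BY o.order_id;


Joining employees.id = orders.employee_id:
  employee Dave (id=1) -> order Camera
  employee Xander (id=3) -> order Monitor
  employee Leo (id=5) -> order Phone
  employee Grace (id=6) -> order Monitor
  employee Xander (id=3) -> order Keyboard


5 rows:
Dave, Camera, 4
Xander, Monitor, 6
Leo, Phone, 7
Grace, Monitor, 4
Xander, Keyboard, 3


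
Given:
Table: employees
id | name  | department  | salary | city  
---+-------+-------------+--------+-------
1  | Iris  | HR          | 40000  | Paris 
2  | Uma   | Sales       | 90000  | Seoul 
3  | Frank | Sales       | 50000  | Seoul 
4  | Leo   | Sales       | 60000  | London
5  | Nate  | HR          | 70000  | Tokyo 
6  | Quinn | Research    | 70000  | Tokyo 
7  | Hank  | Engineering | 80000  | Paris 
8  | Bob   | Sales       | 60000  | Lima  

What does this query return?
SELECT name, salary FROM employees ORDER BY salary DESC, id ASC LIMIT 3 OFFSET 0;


Sort by salary DESC (id ASC tiebreak), then skip 0 and take 3
Rows 1 through 3

3 rows:
Uma, 90000
Hank, 80000
Nate, 70000


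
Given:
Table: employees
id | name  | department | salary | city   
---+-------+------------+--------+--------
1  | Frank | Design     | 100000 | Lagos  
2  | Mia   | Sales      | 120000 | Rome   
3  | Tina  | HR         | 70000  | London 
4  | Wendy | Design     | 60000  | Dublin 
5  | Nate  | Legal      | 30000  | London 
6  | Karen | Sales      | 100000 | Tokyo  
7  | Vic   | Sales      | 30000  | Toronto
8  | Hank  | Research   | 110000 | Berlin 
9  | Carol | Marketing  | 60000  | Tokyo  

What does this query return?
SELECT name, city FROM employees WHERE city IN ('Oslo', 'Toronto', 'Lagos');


Filtering: city IN ('Oslo', 'Toronto', 'Lagos')
Matching: 2 rows

2 rows:
Frank, Lagos
Vic, Toronto


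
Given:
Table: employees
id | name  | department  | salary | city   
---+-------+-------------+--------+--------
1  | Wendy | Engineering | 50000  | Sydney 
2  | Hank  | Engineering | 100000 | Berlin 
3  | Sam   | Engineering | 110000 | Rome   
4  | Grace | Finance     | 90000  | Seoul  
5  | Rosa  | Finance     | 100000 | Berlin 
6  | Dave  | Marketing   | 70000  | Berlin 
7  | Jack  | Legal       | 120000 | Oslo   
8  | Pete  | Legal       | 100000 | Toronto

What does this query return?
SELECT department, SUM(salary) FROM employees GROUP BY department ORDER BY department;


Summing salary within each department:
  Engineering: 50000 + 100000 + 110000 = 260000
  Finance: 90000 + 100000 = 190000
  Legal: 120000 + 100000 = 220000
  Marketing: 70000 = 70000


4 groups:
Engineering, 260000
Finance, 190000
Legal, 220000
Marketing, 70000


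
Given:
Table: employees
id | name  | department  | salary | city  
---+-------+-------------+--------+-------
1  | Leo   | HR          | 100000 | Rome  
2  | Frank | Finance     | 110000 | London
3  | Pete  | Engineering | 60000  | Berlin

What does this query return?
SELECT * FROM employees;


SELECT * returns all 3 rows with all columns

3 rows:
1, Leo, HR, 100000, Rome
2, Frank, Finance, 110000, London
3, Pete, Engineering, 60000, Berlin


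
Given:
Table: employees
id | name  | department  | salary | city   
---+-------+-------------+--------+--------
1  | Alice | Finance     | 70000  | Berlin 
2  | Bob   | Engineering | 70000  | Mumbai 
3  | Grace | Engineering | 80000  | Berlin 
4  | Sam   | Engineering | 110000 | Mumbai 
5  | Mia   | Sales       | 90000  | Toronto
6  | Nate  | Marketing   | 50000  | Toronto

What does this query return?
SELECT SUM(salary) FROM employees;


SUM(salary) = 70000 + 70000 + 80000 + 110000 + 90000 + 50000 = 470000

470000


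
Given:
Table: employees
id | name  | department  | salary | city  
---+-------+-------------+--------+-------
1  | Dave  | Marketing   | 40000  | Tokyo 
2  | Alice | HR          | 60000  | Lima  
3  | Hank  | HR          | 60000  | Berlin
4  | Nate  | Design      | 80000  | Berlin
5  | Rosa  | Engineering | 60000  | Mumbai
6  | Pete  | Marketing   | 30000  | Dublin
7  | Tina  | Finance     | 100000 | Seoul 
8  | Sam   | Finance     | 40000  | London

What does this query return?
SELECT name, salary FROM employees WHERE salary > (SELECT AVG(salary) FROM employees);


Subquery: AVG(salary) = 58750.0
Filtering: salary > 58750.0
  Alice (60000) -> MATCH
  Hank (60000) -> MATCH
  Nate (80000) -> MATCH
  Rosa (60000) -> MATCH
  Tina (100000) -> MATCH


5 rows:
Alice, 60000
Hank, 60000
Nate, 80000
Rosa, 60000
Tina, 100000


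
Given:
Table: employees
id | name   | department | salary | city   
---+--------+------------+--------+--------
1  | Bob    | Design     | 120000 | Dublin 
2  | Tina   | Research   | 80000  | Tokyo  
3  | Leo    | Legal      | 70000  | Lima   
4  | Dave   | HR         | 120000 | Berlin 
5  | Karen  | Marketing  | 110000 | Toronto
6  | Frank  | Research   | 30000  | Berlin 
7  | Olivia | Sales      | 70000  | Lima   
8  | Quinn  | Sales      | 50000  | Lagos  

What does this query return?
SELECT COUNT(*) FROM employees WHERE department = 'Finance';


Counting rows where department = 'Finance'


0


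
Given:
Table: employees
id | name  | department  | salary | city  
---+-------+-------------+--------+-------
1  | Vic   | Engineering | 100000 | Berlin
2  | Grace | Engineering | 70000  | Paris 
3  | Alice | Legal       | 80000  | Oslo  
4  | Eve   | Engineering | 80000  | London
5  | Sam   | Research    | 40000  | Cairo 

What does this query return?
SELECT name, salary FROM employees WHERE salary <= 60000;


Filtering: salary <= 60000
Matching: 1 rows

1 rows:
Sam, 40000


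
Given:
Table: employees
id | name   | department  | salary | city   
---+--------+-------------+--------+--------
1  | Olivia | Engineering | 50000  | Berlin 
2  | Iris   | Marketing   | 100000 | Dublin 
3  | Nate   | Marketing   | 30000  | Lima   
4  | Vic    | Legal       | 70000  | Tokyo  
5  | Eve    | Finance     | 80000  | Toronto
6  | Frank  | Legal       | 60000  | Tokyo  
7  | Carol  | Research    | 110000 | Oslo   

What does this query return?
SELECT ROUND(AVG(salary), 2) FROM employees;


SUM(salary) = 500000
COUNT = 7
ROUND(AVG, 2) = ROUND(500000 / 7, 2) = 71428.57

71428.57


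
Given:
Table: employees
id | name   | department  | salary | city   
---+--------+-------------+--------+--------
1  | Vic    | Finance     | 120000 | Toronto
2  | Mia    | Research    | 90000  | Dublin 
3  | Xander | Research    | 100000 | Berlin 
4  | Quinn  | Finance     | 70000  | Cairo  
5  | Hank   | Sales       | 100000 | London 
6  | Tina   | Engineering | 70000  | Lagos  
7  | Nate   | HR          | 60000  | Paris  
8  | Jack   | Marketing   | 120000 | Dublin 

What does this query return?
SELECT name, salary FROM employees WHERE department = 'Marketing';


Filtering: department = 'Marketing'
Matching rows: 1

1 rows:
Jack, 120000


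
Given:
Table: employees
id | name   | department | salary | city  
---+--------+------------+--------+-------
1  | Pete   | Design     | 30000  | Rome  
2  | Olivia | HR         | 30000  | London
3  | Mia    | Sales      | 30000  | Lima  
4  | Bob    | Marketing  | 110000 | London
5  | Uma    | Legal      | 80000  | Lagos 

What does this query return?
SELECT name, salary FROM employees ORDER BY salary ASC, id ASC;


Sorting by salary ASC, then id ASC for ties

5 rows:
Pete, 30000
Olivia, 30000
Mia, 30000
Uma, 80000
Bob, 110000


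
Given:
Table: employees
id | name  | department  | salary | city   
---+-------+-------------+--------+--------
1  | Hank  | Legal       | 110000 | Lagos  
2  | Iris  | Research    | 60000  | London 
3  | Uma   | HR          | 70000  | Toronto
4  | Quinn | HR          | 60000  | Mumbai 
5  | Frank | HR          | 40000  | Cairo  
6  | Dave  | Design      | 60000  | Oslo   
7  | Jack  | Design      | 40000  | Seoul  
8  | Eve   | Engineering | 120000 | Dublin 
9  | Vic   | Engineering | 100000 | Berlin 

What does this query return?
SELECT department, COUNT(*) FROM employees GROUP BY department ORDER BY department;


Assigning each row to its department group:
  Hank -> Legal
  Iris -> Research
  Uma -> HR
  Quinn -> HR
  Frank -> HR
  Dave -> Design
  Jack -> Design
  Eve -> Engineering
  Vic -> Engineering


5 groups:
Design, 2
Engineering, 2
HR, 3
Legal, 1
Research, 1


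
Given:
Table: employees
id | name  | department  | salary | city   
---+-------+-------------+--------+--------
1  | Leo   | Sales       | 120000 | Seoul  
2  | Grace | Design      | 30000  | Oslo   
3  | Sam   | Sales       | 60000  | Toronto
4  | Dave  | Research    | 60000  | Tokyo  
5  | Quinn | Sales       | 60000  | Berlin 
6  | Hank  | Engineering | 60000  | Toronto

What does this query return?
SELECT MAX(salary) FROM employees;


Salaries: 120000, 30000, 60000, 60000, 60000, 60000
MAX = 120000

120000


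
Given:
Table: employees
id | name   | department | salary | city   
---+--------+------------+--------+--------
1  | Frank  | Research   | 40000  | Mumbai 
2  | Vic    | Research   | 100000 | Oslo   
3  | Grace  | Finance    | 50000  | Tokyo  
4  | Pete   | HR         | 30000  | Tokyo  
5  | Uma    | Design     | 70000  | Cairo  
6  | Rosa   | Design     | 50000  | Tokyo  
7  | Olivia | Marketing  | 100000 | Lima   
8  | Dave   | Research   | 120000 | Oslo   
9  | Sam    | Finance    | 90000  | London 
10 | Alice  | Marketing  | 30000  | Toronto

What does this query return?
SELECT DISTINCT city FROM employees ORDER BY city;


All 'city' values (row order): Mumbai, Oslo, Tokyo, Tokyo, Cairo, Tokyo, Lima, Oslo, London, Toronto
Removing duplicates leaves 7 unique value(s).

7 values:
Cairo
Lima
London
Mumbai
Oslo
Tokyo
Toronto
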